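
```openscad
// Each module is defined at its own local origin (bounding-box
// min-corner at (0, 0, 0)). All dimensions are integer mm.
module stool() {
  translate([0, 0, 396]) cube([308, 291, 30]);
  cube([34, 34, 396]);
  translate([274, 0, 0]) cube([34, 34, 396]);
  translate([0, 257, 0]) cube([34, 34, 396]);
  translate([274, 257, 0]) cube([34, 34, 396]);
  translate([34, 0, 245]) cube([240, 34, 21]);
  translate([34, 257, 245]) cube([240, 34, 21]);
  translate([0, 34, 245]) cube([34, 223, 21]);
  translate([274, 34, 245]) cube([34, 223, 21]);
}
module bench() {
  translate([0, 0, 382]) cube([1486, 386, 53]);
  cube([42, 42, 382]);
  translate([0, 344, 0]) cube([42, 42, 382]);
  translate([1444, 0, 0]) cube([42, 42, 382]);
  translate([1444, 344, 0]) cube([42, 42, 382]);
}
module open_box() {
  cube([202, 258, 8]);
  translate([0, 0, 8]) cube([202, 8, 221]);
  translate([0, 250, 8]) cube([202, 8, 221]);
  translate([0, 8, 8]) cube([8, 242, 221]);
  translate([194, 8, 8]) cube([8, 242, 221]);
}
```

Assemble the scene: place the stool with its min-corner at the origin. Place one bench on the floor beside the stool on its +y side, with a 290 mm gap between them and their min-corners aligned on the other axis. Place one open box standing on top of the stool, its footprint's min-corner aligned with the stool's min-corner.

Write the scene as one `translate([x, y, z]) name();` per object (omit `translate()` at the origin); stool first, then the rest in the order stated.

stool();
translate([0, 581, 0]) bench();
translate([0, 0, 426]) open_box();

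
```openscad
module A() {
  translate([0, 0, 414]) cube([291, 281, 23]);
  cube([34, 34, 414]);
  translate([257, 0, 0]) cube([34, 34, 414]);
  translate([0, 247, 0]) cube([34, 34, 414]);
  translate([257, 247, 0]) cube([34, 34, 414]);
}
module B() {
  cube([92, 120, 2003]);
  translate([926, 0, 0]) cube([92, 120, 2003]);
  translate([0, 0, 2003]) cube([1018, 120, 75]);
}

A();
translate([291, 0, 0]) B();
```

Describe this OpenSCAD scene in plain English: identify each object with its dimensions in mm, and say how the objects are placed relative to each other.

A is a four-legged stool. The seat is a 291×281×23 mm slab whose top surface is at z = 437 mm; four square legs, each 34×34 mm in cross-section, run from the floor (z = 0) to the underside of the seat, each flush with a corner of the seat.

B is a door frame. The clear opening is 834 mm wide and 2003 mm high. Two 92 mm wide jambs, 120 mm deep, stand either side of the opening from the floor to the top of the opening. A 75 mm thick head sits across the top of both jambs, spanning the full outside width of the frame.

The door frame is against the stool's +x side, with their −y faces flush.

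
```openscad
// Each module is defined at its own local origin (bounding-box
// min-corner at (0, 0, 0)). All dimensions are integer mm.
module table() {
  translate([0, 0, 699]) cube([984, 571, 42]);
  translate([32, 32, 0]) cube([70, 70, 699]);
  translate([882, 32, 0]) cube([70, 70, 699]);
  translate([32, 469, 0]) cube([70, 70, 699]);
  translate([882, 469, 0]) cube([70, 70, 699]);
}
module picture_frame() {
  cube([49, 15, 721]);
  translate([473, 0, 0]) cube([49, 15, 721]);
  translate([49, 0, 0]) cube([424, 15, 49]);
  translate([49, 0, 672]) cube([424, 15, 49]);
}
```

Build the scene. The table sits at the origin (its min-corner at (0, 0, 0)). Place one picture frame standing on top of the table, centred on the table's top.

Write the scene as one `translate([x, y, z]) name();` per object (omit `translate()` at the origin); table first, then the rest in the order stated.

table();
translate([231, 278, 741]) picture_frame();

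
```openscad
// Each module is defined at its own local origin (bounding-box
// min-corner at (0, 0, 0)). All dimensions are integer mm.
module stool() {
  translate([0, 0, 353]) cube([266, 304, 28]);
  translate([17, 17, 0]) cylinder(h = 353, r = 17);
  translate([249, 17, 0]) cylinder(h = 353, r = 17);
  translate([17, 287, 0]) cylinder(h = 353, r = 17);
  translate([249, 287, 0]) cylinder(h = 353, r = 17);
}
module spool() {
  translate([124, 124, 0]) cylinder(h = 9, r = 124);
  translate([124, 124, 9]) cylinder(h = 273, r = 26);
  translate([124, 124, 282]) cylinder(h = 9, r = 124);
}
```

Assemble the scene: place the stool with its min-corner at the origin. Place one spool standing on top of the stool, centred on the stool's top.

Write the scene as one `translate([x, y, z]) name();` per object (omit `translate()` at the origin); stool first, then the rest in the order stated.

stool();
translate([9, 28, 381]) spool();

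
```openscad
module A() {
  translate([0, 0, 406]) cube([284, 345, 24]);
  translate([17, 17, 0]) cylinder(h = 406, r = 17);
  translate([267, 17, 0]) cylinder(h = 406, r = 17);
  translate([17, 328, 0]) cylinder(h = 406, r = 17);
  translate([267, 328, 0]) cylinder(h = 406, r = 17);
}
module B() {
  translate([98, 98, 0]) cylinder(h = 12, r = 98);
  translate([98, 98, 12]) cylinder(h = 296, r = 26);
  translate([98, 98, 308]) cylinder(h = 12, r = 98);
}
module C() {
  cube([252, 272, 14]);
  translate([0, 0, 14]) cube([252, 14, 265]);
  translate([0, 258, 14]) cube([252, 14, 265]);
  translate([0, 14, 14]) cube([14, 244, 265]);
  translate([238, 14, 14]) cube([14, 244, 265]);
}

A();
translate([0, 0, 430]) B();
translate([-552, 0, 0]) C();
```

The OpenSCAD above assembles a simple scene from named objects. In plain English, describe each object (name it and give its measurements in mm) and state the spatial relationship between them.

A is a simple wooden stool: a rectangular seat 284 mm (x) by 345 mm (y), 24 mm thick, top face at z = 430 mm, on four round legs, each 34 mm in diameter. The legs rest on z = 0, each leg's axis is inset half a diameter from the nearest pair of seat edges (so the leg's bounding box is flush with the corner).

B is a spool: two coaxial disc flanges of radius 98 mm and thickness 12 mm, joined by a core cylinder of radius 26 mm and height 296 mm. The lower flange rests on z = 0 and the three cylinders share a vertical axis.

C is an open-topped rectangular box: outside dimensions 252×272×279 mm, with a uniform wall and base thickness of 14 mm. The base is a full 252×272 slab on the floor; four walls sit on top of the base. The front and back walls (the −y and +y sides) span the full width; the two side walls fit between them.

The spool is on top of the stool. The open box is on the floor beside the stool on its −x side.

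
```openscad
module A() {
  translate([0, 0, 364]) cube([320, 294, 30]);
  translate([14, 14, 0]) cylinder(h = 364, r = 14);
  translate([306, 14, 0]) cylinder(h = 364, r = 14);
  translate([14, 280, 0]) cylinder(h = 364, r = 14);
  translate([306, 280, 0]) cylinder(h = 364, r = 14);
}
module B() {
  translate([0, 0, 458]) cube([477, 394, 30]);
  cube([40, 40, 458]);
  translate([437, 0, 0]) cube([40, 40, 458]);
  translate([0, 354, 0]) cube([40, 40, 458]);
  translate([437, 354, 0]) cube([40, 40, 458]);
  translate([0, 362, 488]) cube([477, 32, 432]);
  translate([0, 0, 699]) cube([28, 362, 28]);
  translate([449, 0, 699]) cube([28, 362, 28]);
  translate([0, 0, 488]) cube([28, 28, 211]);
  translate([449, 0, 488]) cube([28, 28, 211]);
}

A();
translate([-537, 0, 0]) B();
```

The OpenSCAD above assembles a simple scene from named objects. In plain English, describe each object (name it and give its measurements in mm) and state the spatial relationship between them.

A is a simple wooden stool: a rectangular seat 320 mm (x) by 294 mm (y), 30 mm thick, top face at z = 394 mm, on four round legs, each 28 mm in diameter. The legs rest on z = 0, each leg's axis is inset half a diameter from the nearest pair of seat edges (so the leg's bounding box is flush with the corner).

B is a chair: 477×394 mm seat, 30 mm thick, top at z = 488 mm, on four 40 mm square corner legs flush with the seat edges. A 32 mm thick backrest slab spans the full seat width, extending 432 mm above the seat top, its back face flush with the seat's +y edge. Two armrests of 28×28 mm section run along each side from the seat's front edge to the front of the backrest, top faces 239 mm above the seat top and outer faces flush with the seat's x-edges; a 28×28 mm post under the front of each armrest stands on the seat at the front corner.

The chair is on the floor beside the stool on its −x side.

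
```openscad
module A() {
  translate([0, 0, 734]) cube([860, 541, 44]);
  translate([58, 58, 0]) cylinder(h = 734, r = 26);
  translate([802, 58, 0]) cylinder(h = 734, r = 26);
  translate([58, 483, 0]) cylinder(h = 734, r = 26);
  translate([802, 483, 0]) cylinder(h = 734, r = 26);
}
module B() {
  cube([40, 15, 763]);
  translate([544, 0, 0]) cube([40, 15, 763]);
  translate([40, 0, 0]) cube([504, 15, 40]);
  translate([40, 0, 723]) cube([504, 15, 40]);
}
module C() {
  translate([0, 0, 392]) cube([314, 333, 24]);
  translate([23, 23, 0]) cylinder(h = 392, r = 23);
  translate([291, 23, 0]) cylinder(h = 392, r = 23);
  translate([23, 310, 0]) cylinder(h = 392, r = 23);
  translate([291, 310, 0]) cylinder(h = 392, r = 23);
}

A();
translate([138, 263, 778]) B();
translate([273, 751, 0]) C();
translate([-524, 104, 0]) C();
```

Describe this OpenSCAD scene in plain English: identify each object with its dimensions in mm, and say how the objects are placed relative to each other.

A is a table: top 860 mm (x) × 541 mm (y), 44 mm thick, upper face at z = 778 mm, on four round legs of 52 mm diameter, each leg's bounding box inset 32 mm from the nearest pair of top edges, running from z = 0 to the bottom of the top.

B is a rectangular picture frame lying in the x–z plane (depth along y). The opening is 504 mm wide (x) by 683 mm tall (z), surrounded by a border 40 mm wide on all four sides. The frame is 15 mm deep and is made of two full-height vertical stiles with two horizontal rails fitted between them.

C is a simple wooden stool: a rectangular seat 314 mm (x) by 333 mm (y), 24 mm thick, top face at z = 416 mm, on four round legs, each 46 mm in diameter. The legs rest on z = 0, each leg's axis is inset half a diameter from the nearest pair of seat edges (so the leg's bounding box is flush with the corner).

The picture frame is on top of the table, centred. Two stools sit around the table at the +y, −x sides.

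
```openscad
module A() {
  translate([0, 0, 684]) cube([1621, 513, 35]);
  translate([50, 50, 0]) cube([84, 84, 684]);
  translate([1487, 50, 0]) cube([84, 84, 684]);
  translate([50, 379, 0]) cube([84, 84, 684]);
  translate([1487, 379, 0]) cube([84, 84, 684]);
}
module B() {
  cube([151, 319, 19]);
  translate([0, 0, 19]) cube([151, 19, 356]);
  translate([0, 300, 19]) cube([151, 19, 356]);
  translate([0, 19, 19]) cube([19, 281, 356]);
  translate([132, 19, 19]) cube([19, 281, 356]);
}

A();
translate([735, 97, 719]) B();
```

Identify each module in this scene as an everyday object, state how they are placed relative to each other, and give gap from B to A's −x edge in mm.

A is a table. B is an open box. The open box is on top of the table, centred. The gap from the open box to the table's −x edge is 735 mm.

The open box's min-x is at 735; the table's min-x is 0; gap = 735 mm.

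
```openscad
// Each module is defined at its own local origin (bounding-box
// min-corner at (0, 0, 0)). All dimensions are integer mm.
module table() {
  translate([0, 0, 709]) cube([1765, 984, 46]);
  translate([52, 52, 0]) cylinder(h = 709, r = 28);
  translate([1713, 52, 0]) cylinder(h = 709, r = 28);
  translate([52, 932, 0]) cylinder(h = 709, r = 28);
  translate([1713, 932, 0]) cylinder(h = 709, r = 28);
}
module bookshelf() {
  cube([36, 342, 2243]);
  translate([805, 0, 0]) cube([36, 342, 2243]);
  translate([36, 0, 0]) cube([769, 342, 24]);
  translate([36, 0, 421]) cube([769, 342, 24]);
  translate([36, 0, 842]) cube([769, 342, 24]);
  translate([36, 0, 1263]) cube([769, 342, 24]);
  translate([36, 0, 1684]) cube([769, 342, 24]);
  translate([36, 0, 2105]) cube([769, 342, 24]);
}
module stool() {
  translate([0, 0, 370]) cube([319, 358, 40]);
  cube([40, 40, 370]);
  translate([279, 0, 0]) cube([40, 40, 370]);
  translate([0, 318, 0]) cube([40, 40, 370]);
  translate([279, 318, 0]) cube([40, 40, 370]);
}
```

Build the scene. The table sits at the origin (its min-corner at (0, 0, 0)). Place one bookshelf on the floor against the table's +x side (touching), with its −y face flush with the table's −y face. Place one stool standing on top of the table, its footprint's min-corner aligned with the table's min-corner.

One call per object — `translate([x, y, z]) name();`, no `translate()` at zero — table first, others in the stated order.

table();
translate([1765, 0, 0]) bookshelf();
translate([0, 0, 755]) stool();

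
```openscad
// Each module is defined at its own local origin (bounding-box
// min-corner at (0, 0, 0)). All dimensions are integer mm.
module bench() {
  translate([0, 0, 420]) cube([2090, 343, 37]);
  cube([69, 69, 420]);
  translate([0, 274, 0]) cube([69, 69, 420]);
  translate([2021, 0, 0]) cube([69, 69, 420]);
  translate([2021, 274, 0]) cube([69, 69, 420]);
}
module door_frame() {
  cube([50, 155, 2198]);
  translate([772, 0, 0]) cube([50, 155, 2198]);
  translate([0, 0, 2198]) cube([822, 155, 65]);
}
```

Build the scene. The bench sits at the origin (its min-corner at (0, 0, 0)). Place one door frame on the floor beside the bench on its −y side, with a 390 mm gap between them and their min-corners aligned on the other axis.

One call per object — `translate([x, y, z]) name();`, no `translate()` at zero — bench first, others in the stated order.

bench();
translate([0, -545, 0]) door_frame();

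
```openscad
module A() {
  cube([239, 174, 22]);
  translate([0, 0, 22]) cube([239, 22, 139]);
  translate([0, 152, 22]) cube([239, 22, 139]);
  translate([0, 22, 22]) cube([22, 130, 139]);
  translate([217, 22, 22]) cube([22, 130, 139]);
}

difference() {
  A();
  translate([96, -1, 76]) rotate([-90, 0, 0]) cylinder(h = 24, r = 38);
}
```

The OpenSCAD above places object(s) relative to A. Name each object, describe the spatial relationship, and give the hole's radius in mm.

A is an open box. The open box has a circular hole through its front wall. The hole's radius is 38 mm.

The subtracted cylinder has r = 38 mm.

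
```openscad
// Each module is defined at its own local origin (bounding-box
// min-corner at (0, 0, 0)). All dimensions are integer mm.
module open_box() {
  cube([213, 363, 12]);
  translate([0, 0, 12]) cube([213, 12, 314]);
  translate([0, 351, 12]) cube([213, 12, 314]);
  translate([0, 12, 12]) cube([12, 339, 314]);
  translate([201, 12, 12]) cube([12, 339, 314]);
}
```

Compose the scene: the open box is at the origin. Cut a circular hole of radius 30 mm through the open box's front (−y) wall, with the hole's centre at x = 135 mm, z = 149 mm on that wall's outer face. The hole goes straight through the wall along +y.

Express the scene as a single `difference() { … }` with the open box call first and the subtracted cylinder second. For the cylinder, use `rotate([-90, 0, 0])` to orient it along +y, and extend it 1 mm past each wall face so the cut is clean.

difference() {
  open_box();
  translate([135, -1, 149]) rotate([-90, 0, 0]) cylinder(h = 14, r = 30);
}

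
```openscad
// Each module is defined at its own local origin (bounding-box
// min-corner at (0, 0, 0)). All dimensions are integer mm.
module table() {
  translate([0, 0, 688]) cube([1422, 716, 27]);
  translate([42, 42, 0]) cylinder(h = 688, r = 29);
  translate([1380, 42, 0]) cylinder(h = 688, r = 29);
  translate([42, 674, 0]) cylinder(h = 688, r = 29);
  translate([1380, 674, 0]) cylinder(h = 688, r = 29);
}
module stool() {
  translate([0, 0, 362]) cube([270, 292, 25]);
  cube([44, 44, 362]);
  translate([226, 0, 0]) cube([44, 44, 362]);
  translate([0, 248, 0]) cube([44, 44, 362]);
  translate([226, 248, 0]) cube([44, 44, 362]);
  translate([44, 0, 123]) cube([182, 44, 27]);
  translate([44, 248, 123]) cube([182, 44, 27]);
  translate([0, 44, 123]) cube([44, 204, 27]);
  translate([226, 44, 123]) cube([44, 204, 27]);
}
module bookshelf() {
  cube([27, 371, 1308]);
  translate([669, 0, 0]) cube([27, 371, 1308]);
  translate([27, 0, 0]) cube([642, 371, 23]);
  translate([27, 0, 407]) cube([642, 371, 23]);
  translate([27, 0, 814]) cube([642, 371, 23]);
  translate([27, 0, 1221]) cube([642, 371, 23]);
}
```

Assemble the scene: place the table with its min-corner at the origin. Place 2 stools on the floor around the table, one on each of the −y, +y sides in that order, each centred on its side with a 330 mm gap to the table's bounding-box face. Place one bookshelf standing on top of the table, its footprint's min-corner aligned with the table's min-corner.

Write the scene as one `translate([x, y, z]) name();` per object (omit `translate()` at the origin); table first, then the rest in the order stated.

table();
translate([576, -622, 0]) stool();
translate([576, 1046, 0]) stool();
translate([0, 0, 715]) bookshelf();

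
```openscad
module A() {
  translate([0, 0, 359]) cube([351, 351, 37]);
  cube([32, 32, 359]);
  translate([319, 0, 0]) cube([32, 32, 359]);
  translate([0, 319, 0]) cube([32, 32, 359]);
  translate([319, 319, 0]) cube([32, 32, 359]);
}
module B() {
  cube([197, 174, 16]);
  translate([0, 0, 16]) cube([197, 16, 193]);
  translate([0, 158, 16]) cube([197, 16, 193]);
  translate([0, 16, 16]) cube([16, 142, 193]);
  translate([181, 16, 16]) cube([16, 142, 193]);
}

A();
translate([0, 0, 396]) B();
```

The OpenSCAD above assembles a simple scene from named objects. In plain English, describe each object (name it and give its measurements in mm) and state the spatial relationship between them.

A is a four-legged stool. The seat is 351×351 mm, 37 mm thick, top at z = 396 mm. It stands on four square legs, each 32×32 mm in cross-section, from z = 0 to the seat underside, each flush with a corner of the seat.

B is an open-topped rectangular box: outside dimensions 197×174×209 mm, with a uniform wall and base thickness of 16 mm. The base is a full 197×174 slab on the floor; four walls sit on top of the base. The front and back walls (the −y and +y sides) span the full width; the two side walls fit between them.

The open box is on top of the stool.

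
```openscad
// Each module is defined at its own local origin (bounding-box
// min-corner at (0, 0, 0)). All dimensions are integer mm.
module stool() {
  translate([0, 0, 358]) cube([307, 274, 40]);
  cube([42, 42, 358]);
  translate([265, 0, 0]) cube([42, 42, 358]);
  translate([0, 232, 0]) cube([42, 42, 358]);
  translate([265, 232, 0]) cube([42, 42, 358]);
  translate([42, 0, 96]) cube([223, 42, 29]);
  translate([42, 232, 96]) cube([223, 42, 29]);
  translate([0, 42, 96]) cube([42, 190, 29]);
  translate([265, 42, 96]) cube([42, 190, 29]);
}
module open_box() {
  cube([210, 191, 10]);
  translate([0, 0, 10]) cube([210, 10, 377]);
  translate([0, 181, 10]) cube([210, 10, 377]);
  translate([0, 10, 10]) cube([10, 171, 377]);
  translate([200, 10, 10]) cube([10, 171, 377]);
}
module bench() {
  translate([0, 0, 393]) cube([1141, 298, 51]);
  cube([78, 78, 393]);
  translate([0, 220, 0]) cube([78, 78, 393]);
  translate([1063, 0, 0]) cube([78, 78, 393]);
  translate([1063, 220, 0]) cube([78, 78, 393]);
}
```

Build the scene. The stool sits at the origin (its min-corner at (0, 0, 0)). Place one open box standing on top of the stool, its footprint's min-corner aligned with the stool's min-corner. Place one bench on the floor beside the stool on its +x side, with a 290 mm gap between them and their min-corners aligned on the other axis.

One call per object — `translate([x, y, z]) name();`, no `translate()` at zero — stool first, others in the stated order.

stool();
translate([0, 0, 398]) open_box();
translate([597, 0, 0]) bench();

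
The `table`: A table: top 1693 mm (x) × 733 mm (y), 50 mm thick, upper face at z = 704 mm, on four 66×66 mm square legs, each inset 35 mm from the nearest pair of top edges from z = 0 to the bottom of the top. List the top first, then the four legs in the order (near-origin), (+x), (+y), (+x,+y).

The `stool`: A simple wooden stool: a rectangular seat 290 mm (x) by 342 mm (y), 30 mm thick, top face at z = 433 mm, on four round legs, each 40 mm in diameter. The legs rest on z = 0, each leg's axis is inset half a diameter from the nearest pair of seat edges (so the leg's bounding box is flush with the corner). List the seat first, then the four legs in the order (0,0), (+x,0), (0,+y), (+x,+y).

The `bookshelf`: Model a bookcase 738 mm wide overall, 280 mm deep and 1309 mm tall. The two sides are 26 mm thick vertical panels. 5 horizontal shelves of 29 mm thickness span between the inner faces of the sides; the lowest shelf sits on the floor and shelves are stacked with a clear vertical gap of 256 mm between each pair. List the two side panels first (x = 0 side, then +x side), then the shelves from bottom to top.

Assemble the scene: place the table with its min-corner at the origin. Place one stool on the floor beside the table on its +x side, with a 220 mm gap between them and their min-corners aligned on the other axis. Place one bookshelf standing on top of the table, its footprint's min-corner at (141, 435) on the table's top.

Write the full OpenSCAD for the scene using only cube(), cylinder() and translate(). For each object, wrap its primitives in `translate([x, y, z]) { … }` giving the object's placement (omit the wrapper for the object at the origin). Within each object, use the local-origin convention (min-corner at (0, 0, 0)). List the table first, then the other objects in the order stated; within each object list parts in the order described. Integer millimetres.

translate([0, 0, 654]) cube([1693, 733, 50]);
translate([35, 35, 0]) cube([66, 66, 654]);
translate([1592, 35, 0]) cube([66, 66, 654]);
translate([35, 632, 0]) cube([66, 66, 654]);
translate([1592, 632, 0]) cube([66, 66, 654]);
translate([1913, 0, 0]) {
  translate([0, 0, 403]) cube([290, 342, 30]);
  translate([20, 20, 0]) cylinder(h = 403, r = 20);
  translate([270, 20, 0]) cylinder(h = 403, r = 20);
  translate([20, 322, 0]) cylinder(h = 403, r = 20);
  translate([270, 322, 0]) cylinder(h = 403, r = 20);
}
translate([141, 435, 704]) {
  cube([26, 280, 1309]);
  translate([712, 0, 0]) cube([26, 280, 1309]);
  translate([26, 0, 0]) cube([686, 280, 29]);
  translate([26, 0, 285]) cube([686, 280, 29]);
  translate([26, 0, 570]) cube([686, 280, 29]);
  translate([26, 0, 855]) cube([686, 280, 29]);
  translate([26, 0, 1140]) cube([686, 280, 29]);
}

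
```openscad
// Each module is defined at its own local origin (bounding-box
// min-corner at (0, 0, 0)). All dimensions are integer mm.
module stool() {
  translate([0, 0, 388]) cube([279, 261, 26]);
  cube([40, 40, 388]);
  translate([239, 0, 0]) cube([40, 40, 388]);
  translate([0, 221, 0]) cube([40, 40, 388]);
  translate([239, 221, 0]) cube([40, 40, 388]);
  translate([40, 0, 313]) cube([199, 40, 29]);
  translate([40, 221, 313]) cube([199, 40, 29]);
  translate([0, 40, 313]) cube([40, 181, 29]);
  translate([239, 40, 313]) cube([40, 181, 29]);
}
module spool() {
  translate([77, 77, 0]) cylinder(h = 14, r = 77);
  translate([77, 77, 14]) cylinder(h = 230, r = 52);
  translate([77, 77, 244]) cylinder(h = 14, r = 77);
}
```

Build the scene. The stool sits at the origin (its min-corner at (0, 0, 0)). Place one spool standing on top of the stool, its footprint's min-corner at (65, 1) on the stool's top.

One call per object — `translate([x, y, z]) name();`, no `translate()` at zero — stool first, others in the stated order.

stool();
translate([65, 1, 414]) spool();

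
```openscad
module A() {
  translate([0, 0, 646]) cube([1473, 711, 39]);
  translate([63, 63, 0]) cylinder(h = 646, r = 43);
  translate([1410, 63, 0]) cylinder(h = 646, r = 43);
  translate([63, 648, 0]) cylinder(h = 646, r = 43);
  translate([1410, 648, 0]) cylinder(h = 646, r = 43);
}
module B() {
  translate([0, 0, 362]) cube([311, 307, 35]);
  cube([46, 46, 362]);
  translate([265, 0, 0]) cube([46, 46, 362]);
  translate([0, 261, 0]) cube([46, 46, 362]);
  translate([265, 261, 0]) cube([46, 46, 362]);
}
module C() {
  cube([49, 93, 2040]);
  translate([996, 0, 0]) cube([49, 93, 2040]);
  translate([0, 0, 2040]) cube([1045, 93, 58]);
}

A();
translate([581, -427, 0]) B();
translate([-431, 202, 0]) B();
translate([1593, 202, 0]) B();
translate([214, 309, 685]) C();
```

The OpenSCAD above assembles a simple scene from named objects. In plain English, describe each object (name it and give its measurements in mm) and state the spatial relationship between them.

A is a table: top 1473 mm (x) × 711 mm (y), 39 mm thick, upper face at z = 685 mm, on four round legs of 86 mm diameter, each leg's bounding box inset 20 mm from the nearest pair of top edges, running from z = 0 to the bottom of the top.

B is a four-legged stool. The seat is 311×307 mm, 35 mm thick, top at z = 397 mm. It stands on four square legs, each 46×46 mm in cross-section, from z = 0 to the seat underside, each flush with a corner of the seat.

C is a rectangular door frame: two vertical jambs of 49×93 mm section, 2040 mm tall, with a clear opening 947 mm wide between their inner faces. A header 58 mm tall and 93 mm deep lies on top of the jambs and spans the full outside width.

Three stools sit around the table at the −y, −x, +x sides. The door frame is on top of the table, centred.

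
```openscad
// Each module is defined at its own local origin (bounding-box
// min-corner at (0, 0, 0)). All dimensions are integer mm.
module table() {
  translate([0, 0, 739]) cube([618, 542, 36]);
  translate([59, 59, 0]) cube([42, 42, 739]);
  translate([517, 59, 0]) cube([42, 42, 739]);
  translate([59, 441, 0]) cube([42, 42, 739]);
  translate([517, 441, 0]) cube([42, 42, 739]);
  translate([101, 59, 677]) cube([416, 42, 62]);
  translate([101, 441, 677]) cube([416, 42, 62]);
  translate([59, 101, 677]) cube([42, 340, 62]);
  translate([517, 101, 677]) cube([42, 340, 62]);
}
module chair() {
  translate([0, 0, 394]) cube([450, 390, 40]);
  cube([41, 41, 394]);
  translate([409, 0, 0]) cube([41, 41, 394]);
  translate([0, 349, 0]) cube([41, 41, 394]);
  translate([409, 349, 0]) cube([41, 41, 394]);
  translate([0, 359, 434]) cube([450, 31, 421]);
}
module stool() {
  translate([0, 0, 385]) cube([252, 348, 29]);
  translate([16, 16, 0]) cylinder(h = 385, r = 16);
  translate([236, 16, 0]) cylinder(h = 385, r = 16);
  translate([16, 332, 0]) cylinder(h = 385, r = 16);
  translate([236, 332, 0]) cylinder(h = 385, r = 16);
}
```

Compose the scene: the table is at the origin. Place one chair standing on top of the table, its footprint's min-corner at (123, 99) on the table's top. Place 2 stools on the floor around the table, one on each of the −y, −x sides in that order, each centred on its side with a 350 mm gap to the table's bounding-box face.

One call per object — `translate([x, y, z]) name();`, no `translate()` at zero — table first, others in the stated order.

table();
translate([123, 99, 775]) chair();
translate([183, -698, 0]) stool();
translate([-602, 97, 0]) stool();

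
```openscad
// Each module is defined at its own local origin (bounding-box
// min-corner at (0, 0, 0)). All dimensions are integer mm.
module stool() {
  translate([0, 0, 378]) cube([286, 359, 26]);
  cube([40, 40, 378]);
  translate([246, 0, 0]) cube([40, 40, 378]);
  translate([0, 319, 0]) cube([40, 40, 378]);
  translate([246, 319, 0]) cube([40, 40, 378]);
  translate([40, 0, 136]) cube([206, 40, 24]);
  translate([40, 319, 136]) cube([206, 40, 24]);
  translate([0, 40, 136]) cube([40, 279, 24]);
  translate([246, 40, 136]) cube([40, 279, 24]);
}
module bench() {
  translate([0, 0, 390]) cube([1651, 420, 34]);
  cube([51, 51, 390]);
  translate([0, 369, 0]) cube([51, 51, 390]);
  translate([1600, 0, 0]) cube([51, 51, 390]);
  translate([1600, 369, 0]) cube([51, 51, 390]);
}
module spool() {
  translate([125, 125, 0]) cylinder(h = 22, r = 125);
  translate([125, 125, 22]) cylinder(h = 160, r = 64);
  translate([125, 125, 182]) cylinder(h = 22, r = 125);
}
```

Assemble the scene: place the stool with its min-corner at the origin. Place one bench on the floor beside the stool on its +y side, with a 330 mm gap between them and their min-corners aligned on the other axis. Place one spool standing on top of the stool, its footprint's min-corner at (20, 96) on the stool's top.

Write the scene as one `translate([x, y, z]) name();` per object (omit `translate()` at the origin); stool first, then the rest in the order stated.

stool();
translate([0, 689, 0]) bench();
translate([20, 96, 404]) spool();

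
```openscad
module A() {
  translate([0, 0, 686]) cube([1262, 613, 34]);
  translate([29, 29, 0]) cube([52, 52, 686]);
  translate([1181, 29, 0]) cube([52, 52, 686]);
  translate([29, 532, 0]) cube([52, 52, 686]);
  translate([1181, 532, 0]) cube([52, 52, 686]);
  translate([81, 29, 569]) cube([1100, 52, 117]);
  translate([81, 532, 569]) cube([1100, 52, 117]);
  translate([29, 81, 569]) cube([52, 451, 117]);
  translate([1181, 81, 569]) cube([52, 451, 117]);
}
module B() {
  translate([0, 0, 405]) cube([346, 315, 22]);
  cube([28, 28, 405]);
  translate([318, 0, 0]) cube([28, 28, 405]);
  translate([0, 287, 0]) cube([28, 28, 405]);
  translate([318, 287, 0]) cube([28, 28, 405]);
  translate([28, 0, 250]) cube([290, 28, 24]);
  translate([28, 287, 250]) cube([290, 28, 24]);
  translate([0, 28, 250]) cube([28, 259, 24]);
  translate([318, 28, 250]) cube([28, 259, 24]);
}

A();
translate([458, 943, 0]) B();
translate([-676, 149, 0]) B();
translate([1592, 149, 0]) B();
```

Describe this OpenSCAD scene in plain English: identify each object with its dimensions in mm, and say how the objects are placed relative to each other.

A is a table: top 1262 mm (x) × 613 mm (y), 34 mm thick, upper face at z = 720 mm, on four 52×52 mm square legs, each inset 29 mm from the nearest pair of top edges, running from z = 0 to the bottom of the top. Four apron rails, 52 mm thick and 117 mm tall, run between adjacent legs with their top edges flush with the underside of the top and their outer faces flush with the legs' outer faces.

B is a simple wooden stool: a rectangular seat 346 mm (x) by 315 mm (y), 22 mm thick, top face at z = 427 mm, on four square legs, each 28×28 mm in cross-section. The legs rest on z = 0, each flush with a corner of the seat. Four stretchers, 28 mm wide and 24 mm tall, connect adjacent legs with their undersides at z = 250 mm, each running between the inner faces of the legs it joins and aligned with the legs' outer faces on the other axis.

Three stools sit around the table at the +y, −x, +x sides.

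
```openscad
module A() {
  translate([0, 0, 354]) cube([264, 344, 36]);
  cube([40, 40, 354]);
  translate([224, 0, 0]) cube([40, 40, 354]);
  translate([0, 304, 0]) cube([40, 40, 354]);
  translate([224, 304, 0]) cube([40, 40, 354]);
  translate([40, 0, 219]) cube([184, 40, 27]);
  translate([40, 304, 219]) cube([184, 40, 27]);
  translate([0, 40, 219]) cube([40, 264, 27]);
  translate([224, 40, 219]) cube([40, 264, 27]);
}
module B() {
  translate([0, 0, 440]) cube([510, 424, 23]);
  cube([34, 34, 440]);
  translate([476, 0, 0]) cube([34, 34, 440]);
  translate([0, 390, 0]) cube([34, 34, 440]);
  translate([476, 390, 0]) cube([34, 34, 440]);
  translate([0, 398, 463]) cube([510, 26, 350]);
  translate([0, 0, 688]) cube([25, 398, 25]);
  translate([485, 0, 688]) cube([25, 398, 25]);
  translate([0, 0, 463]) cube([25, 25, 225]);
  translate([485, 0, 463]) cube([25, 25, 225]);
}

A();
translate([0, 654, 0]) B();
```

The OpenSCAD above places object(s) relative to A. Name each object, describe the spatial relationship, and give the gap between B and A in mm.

The chair's nearest face is 310 mm from the stool's +y face.

A is a stool. B is a chair. The chair is on the floor beside the stool on its +y side. The gap between the chair and the stool is 310 mm.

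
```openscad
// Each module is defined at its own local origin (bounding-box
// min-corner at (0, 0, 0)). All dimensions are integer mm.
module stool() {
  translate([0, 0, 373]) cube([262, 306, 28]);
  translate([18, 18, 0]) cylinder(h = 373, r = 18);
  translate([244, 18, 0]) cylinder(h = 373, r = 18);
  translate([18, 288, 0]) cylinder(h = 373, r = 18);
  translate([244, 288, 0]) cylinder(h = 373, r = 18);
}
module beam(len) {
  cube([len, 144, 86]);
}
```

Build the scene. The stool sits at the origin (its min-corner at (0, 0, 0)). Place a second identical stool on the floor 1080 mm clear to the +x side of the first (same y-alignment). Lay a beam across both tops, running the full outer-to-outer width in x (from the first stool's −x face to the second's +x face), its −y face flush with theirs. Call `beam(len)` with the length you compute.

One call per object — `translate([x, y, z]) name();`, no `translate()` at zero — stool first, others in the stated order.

stool();
translate([1342, 0, 0]) stool();
translate([0, 0, 401]) beam(1604);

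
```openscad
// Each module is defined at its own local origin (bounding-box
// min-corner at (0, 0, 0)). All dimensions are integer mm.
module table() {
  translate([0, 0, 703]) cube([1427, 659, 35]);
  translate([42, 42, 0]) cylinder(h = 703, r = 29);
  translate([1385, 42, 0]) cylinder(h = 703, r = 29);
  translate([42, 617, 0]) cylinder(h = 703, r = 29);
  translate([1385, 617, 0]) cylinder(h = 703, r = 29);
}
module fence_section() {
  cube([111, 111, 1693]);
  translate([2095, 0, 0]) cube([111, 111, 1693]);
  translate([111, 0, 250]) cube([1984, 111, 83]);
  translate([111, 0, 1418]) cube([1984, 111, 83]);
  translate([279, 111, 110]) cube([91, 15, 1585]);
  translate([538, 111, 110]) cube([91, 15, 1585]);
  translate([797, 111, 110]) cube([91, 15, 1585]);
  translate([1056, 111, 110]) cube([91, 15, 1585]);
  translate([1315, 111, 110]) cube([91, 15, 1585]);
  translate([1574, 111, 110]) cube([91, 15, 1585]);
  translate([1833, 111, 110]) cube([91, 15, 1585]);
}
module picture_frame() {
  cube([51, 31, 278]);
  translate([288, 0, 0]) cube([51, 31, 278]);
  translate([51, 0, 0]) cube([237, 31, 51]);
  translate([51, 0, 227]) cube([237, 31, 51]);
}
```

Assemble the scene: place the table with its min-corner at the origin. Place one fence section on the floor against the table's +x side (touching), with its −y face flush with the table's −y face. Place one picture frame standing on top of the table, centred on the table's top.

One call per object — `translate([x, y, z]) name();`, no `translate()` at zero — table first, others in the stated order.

table();
translate([1427, 0, 0]) fence_section();
translate([544, 314, 738]) picture_frame();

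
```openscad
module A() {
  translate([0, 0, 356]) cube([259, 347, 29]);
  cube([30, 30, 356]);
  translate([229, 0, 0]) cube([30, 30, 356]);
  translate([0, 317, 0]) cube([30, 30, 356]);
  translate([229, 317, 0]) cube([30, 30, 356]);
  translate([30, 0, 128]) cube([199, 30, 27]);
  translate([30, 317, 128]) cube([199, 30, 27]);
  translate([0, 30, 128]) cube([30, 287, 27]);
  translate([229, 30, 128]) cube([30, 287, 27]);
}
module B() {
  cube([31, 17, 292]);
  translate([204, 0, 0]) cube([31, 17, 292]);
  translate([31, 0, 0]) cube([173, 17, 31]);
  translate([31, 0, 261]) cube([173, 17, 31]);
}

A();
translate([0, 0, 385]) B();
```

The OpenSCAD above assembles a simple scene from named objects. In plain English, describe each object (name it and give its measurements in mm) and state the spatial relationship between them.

A is a four-legged stool. The seat is a 259×347×29 mm slab whose top surface is at z = 385 mm; four square legs, each 30×30 mm in cross-section, run from the floor (z = 0) to the underside of the seat, each flush with a corner of the seat. Four stretchers, 30 mm wide and 27 mm tall, connect adjacent legs with their undersides at z = 128 mm, each running between the inner faces of the legs it joins and aligned with the legs' outer faces on the other axis.

B is a rectangular picture frame lying in the x–z plane (depth along y). The opening is 173 mm wide (x) by 230 mm tall (z), surrounded by a border 31 mm wide on all four sides. The frame is 17 mm deep and is made of two full-height vertical stiles with two horizontal rails fitted between them.

The picture frame is on top of the stool.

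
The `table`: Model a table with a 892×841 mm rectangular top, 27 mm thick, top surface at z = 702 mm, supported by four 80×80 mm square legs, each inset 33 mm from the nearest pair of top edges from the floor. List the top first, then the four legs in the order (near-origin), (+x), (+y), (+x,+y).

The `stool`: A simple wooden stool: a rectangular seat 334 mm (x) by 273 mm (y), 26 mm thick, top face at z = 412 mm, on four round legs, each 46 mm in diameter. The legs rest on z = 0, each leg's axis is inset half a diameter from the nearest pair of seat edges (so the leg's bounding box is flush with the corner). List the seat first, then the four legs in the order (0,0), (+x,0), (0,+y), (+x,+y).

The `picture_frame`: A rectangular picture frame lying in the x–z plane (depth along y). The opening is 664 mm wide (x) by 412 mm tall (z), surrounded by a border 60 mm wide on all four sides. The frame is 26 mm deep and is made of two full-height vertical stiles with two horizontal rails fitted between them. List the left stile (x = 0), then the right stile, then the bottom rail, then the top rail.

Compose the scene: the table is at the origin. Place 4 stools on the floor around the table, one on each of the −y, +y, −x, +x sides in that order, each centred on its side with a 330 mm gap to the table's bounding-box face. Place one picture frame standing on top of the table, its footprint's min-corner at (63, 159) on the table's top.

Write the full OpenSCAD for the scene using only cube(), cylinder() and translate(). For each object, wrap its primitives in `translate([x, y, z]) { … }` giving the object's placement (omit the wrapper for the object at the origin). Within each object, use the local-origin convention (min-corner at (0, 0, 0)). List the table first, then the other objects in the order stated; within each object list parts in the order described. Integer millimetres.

translate([0, 0, 675]) cube([892, 841, 27]);
translate([33, 33, 0]) cube([80, 80, 675]);
translate([779, 33, 0]) cube([80, 80, 675]);
translate([33, 728, 0]) cube([80, 80, 675]);
translate([779, 728, 0]) cube([80, 80, 675]);
translate([279, -603, 0]) {
  translate([0, 0, 386]) cube([334, 273, 26]);
  translate([23, 23, 0]) cylinder(h = 386, r = 23);
  translate([311, 23, 0]) cylinder(h = 386, r = 23);
  translate([23, 250, 0]) cylinder(h = 386, r = 23);
  translate([311, 250, 0]) cylinder(h = 386, r = 23);
}
translate([279, 1171, 0]) {
  translate([0, 0, 386]) cube([334, 273, 26]);
  translate([23, 23, 0]) cylinder(h = 386, r = 23);
  translate([311, 23, 0]) cylinder(h = 386, r = 23);
  translate([23, 250, 0]) cylinder(h = 386, r = 23);
  translate([311, 250, 0]) cylinder(h = 386, r = 23);
}
translate([-664, 284, 0]) {
  translate([0, 0, 386]) cube([334, 273, 26]);
  translate([23, 23, 0]) cylinder(h = 386, r = 23);
  translate([311, 23, 0]) cylinder(h = 386, r = 23);
  translate([23, 250, 0]) cylinder(h = 386, r = 23);
  translate([311, 250, 0]) cylinder(h = 386, r = 23);
}
translate([1222, 284, 0]) {
  translate([0, 0, 386]) cube([334, 273, 26]);
  translate([23, 23, 0]) cylinder(h = 386, r = 23);
  translate([311, 23, 0]) cylinder(h = 386, r = 23);
  translate([23, 250, 0]) cylinder(h = 386, r = 23);
  translate([311, 250, 0]) cylinder(h = 386, r = 23);
}
translate([63, 159, 702]) {
  cube([60, 26, 532]);
  translate([724, 0, 0]) cube([60, 26, 532]);
  translate([60, 0, 0]) cube([664, 26, 60]);
  translate([60, 0, 472]) cube([664, 26, 60]);
}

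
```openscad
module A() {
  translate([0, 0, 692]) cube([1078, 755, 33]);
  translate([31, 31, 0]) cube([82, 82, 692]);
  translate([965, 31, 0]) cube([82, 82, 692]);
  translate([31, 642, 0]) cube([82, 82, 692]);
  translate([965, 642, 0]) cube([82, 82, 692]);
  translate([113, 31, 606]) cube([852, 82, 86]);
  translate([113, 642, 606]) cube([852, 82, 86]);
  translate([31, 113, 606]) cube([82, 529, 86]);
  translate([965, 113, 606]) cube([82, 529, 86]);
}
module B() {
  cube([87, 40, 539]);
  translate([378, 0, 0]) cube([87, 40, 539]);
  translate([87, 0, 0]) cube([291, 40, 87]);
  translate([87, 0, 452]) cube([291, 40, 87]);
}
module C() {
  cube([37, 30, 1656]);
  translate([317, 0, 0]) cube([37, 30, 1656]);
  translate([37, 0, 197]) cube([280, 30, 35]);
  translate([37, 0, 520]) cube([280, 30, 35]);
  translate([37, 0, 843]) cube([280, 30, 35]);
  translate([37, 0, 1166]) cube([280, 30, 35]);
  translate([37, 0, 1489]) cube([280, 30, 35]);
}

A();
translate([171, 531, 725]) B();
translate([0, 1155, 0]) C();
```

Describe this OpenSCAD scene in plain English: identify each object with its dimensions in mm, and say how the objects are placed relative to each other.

A is a table: top 1078 mm (x) × 755 mm (y), 33 mm thick, upper face at z = 725 mm, on four 82×82 mm square legs, each inset 31 mm from the nearest pair of top edges, running from z = 0 to the bottom of the top. Four apron rails, 82 mm thick and 86 mm tall, run between adjacent legs with their top edges flush with the underside of the top and their outer faces flush with the legs' outer faces.

B is a rectangular picture frame lying in the x–z plane (depth along y). The opening is 291 mm wide (x) by 365 mm tall (z), surrounded by a border 87 mm wide on all four sides. The frame is 40 mm deep and is made of two full-height vertical stiles with two horizontal rails fitted between them.

C is a straight ladder. Two 37×30 mm vertical rails, 1656 mm tall, stand 354 mm apart (outside-to-outside) with their front faces coplanar on the −y side. 5 rungs, each 30 mm deep and 35 mm tall, span between the inner faces of the rails, front faces flush with the rails. The lowest rung's underside is at z = 197 mm and rungs are spaced 323 mm apart (underside to underside).

The picture frame is on top of the table. The ladder is on the floor beside the table on its +y side.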